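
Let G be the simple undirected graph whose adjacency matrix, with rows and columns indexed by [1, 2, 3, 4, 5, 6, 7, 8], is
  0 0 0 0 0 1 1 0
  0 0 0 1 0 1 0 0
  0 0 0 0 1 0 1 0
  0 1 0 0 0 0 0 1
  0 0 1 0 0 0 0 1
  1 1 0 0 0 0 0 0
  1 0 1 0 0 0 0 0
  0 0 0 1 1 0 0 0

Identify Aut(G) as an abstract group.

the dihedral group of order 16

G is 2-regular and connected on 8 vertices, i.e. the cycle C_8. The automorphisms of the 8-cycle are exactly the symmetries of a regular 8-gon: the dihedral group D_8, |D_8| = 16.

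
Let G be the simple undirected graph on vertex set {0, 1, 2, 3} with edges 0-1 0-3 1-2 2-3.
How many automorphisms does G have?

8

G is 2-regular and bipartite on 2^2 = 4 vertices with girth 4; it is the hypercube graph Q_2. The symmetry group of the 2-cube is the hyperoctahedral group B_2 = Z_2 ≀ S_2, of order 2^2·2! = 8.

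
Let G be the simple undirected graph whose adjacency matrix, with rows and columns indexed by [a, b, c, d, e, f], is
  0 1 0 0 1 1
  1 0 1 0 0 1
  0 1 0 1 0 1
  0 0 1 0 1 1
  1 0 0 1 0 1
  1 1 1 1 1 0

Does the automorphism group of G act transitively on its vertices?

No

Vertex f is the only vertex of degree 5, so every automorphism fixes it; G is not vertex-transitive.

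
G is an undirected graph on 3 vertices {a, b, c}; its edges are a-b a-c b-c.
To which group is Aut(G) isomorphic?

Every vertex has degree 2, so G is the complete graph K_3. Every bijection on the vertex set is an automorphism of K_3; hence Aut(K_3) ≅ S_3, order 6.

the symmetric group on 3 letters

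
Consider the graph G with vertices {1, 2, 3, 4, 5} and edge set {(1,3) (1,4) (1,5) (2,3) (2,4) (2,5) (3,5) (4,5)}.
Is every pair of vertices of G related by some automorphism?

Vertex 5 is the only vertex of degree 4, so every automorphism fixes it; G is not vertex-transitive.

No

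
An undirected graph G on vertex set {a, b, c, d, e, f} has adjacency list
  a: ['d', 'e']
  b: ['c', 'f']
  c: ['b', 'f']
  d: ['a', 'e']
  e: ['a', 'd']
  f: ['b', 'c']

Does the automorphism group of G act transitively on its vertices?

G has two connected components, {a, d, e} and {b, c, f}; each is 2-regular, so G = C_3 ⊔ C_3. With two isomorphic components, Aut(G) = Aut(C_3) ≀ S_2 = (D_3 × D_3) ⋊ Z_2: permute each cycle by D_3, then optionally swap the two cycles. Order 2·(2·3)² = 72. Under this action every vertex can be carried to every other, so G is vertex-transitive.

Yes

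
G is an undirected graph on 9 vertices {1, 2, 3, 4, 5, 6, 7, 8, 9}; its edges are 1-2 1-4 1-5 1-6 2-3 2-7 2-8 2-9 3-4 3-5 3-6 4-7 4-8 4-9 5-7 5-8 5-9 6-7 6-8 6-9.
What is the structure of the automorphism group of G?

S_5 × S_4

The vertices split by degree into {2, 4, 5, 6} (degree 5) and {1, 3, 7, 8, 9} (degree 4); every edge runs between the two parts, so G is the complete bipartite graph K_{4,5}. Automorphisms preserve the bipartition setwise (since the parts differ in size) and act as S_5 × S_4 within it; |Aut| = 2880.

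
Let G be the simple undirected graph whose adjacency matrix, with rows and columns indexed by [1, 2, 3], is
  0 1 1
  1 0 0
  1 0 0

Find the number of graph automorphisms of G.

2

The degree sequence is [2, 1, 1]; the two degree-1 vertices 2 and 3 are the ends of a path, so G = P_3. The only nontrivial automorphism of a path is the end-to-end reflection, so Aut(G) ≅ Z_2.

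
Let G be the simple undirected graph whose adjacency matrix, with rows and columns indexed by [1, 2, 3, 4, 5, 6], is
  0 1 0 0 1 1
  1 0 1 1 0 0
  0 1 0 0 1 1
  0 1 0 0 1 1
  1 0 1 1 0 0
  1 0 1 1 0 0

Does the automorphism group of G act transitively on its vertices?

Yes

G is 3-regular and bipartite with parts {2, 5, 6} and {1, 3, 4} (each part is independent and every cross-pair is an edge), so G = K_{3,3}. Aut(K_{3,3}) is the wreath product S_3 ≀ Z_2: permute within each part, then optionally swap the parts; |Aut| = 2·(3!)² = 72. This group acts transitively on the 6 vertices.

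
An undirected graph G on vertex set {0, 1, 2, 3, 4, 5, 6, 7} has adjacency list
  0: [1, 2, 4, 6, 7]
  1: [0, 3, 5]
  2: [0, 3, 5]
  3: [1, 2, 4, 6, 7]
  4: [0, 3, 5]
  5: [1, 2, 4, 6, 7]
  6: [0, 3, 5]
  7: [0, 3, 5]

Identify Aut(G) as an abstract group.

S_5 × S_3

The vertices split by degree into {0, 3, 5} (degree 5) and {1, 2, 4, 6, 7} (degree 3); every edge runs between the two parts, so G is the complete bipartite graph K_{3,5}. Automorphisms preserve the bipartition setwise (since the parts differ in size) and act as S_5 × S_3 within it; |Aut| = 720.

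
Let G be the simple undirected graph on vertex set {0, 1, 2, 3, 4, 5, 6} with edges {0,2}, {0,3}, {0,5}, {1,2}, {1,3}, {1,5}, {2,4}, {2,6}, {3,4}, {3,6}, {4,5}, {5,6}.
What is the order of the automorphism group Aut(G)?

144

The vertices split by degree into {2, 3, 5} (degree 4) and {0, 1, 4, 6} (degree 3); every edge runs between the two parts, so G is the complete bipartite graph K_{3,4}. The parts have unequal sizes, so no automorphism swaps them; each part is permuted independently, giving S_3 × S_4 of order 3!·4! = 144.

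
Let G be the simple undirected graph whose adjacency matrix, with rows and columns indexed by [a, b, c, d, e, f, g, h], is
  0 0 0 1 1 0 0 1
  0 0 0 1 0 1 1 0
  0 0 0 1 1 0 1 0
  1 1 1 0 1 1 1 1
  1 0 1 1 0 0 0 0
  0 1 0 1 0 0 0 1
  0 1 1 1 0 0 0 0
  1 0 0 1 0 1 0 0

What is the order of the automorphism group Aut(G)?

14

Vertex d is the unique vertex of degree 7; the remaining 7 vertices each have degree 3 and induce a cycle, so G is the wheel on 8 vertices with hub d. With the hub fixed, the remaining symmetry is that of the rim cycle C_7, giving the dihedral group D_7.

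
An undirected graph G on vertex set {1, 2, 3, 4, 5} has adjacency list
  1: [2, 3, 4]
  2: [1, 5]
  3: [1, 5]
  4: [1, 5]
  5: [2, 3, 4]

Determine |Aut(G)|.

12

The vertices split by degree into {1, 5} (degree 3) and {2, 3, 4} (degree 2); every edge runs between the two parts, so G is the complete bipartite graph K_{2,3}. Automorphisms preserve the bipartition setwise (since the parts differ in size) and act as S_3 × S_2 within it; |Aut| = 12.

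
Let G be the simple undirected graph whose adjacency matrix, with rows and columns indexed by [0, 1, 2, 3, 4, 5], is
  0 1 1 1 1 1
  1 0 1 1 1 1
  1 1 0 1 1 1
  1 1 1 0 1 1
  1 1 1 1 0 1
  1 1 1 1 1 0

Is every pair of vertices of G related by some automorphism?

Yes

All 6 vertices are pairwise adjacent: G = K_6. Every bijection on the vertex set is an automorphism of K_6; hence Aut(K_6) ≅ S_6, order 720. This group acts transitively on the 6 vertices.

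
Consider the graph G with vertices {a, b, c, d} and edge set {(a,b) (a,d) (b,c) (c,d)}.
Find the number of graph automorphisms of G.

8

G is 2-regular and bipartite with parts {b, d} and {a, c} (each part is independent and every cross-pair is an edge), so G = K_{2,2}. Each part can be permuted independently (S_2 × S_2) and the two equal-size parts can also be swapped, giving (S_2 × S_2) ⋊ Z_2 of order 2·(2!)² = 8.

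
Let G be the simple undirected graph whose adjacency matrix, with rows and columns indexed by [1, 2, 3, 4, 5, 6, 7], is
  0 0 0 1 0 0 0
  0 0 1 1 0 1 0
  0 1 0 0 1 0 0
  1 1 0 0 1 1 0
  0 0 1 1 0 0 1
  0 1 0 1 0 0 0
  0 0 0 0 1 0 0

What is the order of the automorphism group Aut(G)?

1

Degrees alone do not determine every vertex (e.g. 1 and 7 both have degree 1), but their neighbour-degree multisets differ: N(1) has degrees [4] while N(7) has degrees [3]. Repeating this refinement separates all vertices, so the only automorphism is the identity.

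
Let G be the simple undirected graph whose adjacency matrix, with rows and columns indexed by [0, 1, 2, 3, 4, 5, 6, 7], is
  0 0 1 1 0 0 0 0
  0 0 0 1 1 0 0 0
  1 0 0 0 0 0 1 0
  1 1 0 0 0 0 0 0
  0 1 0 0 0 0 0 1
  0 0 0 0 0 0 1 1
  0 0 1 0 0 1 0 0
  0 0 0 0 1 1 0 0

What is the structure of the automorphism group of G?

G is 2-regular and connected on 8 vertices, i.e. the cycle C_8. C_8 has 8 rotations and 8 reflections, so Aut(C_8) ≅ D_8 of order 16.

D_8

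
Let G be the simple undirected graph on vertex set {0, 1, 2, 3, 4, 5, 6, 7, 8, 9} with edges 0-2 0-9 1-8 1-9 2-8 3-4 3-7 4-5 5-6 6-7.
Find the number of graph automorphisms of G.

G has two connected components, {3, 4, 5, 6, 7} and {0, 1, 2, 8, 9}; each is 2-regular, so G = C_5 ⊔ C_5. Aut of a disjoint union of two copies of C_5 is the wreath product D_5 ≀ Z_2, of order 2·10² = 200.

200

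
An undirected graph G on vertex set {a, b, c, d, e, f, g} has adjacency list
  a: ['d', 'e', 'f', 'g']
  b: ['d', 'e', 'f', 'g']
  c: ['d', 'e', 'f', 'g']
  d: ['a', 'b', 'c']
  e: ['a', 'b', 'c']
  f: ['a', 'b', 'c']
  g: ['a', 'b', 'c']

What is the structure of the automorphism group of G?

The vertices split by degree into {a, b, c} (degree 4) and {d, e, f, g} (degree 3); every edge runs between the two parts, so G is the complete bipartite graph K_{3,4}. Automorphisms preserve the bipartition setwise (since the parts differ in size) and act as S_3 × S_4 within it; |Aut| = 144.

S_3 × S_4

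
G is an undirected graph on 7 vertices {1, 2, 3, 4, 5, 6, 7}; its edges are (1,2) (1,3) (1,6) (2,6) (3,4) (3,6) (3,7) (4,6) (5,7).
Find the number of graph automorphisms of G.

1

The degree sequence is [3, 2, 4, 2, 1, 4, 2]. Checking the degree-preserving permutations of the vertex set shows that none except the identity preserves every edge, so Aut(G) is trivial.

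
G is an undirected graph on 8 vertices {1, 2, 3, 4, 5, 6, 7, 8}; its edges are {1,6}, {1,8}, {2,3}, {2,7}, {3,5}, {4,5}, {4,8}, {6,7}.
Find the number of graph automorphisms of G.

G is 2-regular and connected on 8 vertices, i.e. the cycle C_8. The automorphisms of the 8-cycle are exactly the symmetries of a regular 8-gon: the dihedral group D_8, |D_8| = 16.

16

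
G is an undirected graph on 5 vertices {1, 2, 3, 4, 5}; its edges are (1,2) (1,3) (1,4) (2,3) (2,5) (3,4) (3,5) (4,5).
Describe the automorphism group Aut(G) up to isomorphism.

D_4

Vertex 3 is the unique vertex of degree 4; the remaining 4 vertices each have degree 3 and induce a cycle, so G is the wheel on 5 vertices with hub 3. With the hub fixed, the remaining symmetry is that of the rim cycle C_4, giving the dihedral group D_4.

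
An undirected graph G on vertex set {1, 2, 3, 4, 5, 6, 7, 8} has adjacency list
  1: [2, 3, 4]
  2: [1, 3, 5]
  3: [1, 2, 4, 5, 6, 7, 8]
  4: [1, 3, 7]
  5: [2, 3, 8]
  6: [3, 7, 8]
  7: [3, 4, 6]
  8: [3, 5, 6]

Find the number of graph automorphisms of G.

Vertex 3 is the unique vertex of degree 7; the remaining 7 vertices each have degree 3 and induce a cycle, so G is the wheel on 8 vertices with hub 3. With the hub fixed, the remaining symmetry is that of the rim cycle C_7, giving the dihedral group D_7.

14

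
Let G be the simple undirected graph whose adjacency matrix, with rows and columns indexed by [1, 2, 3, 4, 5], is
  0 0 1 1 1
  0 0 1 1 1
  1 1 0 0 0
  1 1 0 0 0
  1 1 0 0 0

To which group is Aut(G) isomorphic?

S_3 × S_2

The vertices split by degree into {1, 2} (degree 3) and {3, 4, 5} (degree 2); every edge runs between the two parts, so G is the complete bipartite graph K_{2,3}. The parts have unequal sizes, so no automorphism swaps them; each part is permuted independently, giving S_3 × S_2 of order 3!·2! = 12.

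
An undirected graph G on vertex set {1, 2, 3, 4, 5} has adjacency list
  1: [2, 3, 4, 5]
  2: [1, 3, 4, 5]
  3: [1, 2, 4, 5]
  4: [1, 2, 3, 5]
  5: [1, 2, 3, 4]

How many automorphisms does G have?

All 5 vertices are pairwise adjacent: G = K_5. Every bijection on the vertex set is an automorphism of K_5; hence Aut(K_5) ≅ S_5, order 120.

120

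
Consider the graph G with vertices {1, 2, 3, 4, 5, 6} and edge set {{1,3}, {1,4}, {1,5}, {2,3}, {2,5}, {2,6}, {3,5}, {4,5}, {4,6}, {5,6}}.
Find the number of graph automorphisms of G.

Vertex 5 is the unique vertex of degree 5; the remaining 5 vertices each have degree 3 and induce a cycle, so G is the wheel on 6 vertices with hub 5. With the hub fixed, the remaining symmetry is that of the rim cycle C_5, giving the dihedral group D_5.

10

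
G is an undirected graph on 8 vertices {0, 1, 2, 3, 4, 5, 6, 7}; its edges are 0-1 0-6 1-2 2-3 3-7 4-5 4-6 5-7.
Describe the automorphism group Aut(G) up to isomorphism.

Every vertex has degree 2 and the graph is connected, so G is the 8-cycle C_8. C_8 has 8 rotations and 8 reflections, so Aut(C_8) ≅ D_8 of order 16.

D_8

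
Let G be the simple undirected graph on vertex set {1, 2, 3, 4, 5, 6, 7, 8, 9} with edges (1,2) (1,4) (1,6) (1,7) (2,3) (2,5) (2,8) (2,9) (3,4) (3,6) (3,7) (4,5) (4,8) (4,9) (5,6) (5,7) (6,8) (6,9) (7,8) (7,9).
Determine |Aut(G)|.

The vertices split by degree into {2, 4, 6, 7} (degree 5) and {1, 3, 5, 8, 9} (degree 4); every edge runs between the two parts, so G is the complete bipartite graph K_{4,5}. The parts have unequal sizes, so no automorphism swaps them; each part is permuted independently, giving S_4 × S_5 of order 4!·5! = 2880.

2880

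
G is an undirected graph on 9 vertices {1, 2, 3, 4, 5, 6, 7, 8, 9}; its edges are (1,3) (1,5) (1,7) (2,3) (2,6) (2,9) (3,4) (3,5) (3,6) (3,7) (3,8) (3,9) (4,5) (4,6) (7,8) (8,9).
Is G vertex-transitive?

Vertex 3 is the only vertex of degree 8, so every automorphism fixes it; G is not vertex-transitive.

No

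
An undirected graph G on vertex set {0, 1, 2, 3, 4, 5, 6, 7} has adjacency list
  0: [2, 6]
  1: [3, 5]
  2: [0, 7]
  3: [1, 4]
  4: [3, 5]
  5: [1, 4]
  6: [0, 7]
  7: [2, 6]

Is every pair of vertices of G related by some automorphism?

Yes

G has two connected components, {1, 3, 4, 5} and {0, 2, 6, 7}; each is 2-regular, so G = C_4 ⊔ C_4. Aut of a disjoint union of two copies of C_4 is the wreath product D_4 ≀ Z_2, of order 2·8² = 128. This group acts transitively on the 8 vertices.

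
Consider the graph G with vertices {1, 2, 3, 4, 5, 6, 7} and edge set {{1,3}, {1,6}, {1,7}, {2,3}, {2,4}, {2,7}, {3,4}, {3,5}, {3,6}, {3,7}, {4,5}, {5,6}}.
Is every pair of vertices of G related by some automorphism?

No

Vertex 3 is the only vertex of degree 6, so every automorphism fixes it; G is not vertex-transitive.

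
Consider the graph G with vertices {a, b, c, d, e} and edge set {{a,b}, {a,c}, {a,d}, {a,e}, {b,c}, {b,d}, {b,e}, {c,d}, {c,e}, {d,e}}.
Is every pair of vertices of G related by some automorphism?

All 5 vertices are pairwise adjacent: G = K_5. Every bijection on the vertex set is an automorphism of K_5; hence Aut(K_5) ≅ S_5, order 120. This group acts transitively on the 5 vertices.

Yes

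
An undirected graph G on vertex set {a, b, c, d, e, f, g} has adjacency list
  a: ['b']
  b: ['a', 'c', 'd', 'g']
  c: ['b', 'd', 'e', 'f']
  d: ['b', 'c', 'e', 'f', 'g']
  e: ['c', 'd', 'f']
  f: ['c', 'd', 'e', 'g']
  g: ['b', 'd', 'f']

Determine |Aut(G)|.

The degree sequence is [1, 4, 4, 5, 3, 4, 3]. Checking the degree-preserving permutations of the vertex set shows that none except the identity preserves every edge, so Aut(G) is trivial.

1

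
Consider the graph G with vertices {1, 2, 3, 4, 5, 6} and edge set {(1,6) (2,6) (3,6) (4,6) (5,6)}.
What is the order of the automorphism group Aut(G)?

Vertex 6 has degree 5 and every other vertex has degree 1, so G is the star K_{1,5} with centre 6. Any automorphism fixes the centre and permutes the 5 leaves freely, so Aut(G) ≅ S_5 of order 5! = 120.

120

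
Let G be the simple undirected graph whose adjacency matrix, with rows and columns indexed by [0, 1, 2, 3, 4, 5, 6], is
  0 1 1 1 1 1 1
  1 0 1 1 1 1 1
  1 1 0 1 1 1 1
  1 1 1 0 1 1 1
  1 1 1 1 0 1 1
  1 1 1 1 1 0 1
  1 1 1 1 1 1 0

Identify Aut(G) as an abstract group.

the symmetric group on 7 letters

Every vertex has degree 6, so G is the complete graph K_7. Every bijection on the vertex set is an automorphism of K_7; hence Aut(K_7) ≅ S_7, order 5040.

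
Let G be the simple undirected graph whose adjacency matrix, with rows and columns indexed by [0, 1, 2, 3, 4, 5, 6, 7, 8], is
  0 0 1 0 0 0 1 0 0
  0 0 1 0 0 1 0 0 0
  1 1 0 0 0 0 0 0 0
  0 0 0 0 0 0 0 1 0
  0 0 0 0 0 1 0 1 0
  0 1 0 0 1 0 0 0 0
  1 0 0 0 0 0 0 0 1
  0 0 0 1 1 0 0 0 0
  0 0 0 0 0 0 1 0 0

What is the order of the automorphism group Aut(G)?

2

The degree sequence is [2, 2, 2, 1, 2, 2, 2, 2, 1]; the two degree-1 vertices 3 and 8 are the ends of a path, so G = P_9. A path has exactly one nontrivial symmetry — reversal — giving Aut(G) of order 2.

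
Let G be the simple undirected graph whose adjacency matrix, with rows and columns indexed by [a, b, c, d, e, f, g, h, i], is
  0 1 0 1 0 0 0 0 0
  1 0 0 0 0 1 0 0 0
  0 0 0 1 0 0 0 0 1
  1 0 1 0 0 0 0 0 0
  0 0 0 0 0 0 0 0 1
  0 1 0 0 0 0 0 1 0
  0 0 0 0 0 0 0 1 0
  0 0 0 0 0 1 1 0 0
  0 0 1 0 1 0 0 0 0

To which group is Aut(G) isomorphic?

C_2

The degree sequence is [2, 2, 2, 2, 1, 2, 1, 2, 2]; the two degree-1 vertices e and g are the ends of a path, so G = P_9. A path has exactly one nontrivial symmetry — reversal — giving Aut(G) of order 2.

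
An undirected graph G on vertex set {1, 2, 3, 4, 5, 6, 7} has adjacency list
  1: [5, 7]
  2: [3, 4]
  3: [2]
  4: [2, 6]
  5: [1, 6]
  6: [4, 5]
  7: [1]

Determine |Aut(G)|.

The degree sequence is [2, 2, 1, 2, 2, 2, 1]; the two degree-1 vertices 3 and 7 are the ends of a path, so G = P_7. The only nontrivial automorphism of a path is the end-to-end reflection, so Aut(G) ≅ Z_2.

2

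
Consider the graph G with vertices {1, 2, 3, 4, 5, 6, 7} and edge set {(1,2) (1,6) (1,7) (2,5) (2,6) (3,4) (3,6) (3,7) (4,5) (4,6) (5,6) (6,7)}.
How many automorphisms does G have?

Vertex 6 is the unique vertex of degree 6; the remaining 6 vertices each have degree 3 and induce a cycle, so G is the wheel on 7 vertices with hub 6. Every automorphism fixes the hub and acts on the rim 6-cycle, so Aut(G) ≅ Aut(C_6) = D_6 of order 12.

12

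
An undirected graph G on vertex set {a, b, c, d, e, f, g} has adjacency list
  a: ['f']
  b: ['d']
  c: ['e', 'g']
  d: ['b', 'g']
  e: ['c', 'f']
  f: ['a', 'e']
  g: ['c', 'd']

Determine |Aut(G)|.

The degree sequence is [1, 1, 2, 2, 2, 2, 2]; the two degree-1 vertices a and b are the ends of a path, so G = P_7. The only nontrivial automorphism of a path is the end-to-end reflection, so Aut(G) ≅ Z_2.

2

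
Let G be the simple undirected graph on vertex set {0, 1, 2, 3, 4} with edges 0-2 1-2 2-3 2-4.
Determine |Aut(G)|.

Vertex 2 has degree 4 and every other vertex has degree 1, so G is the star K_{1,4} with centre 2. Any automorphism fixes the centre and permutes the 4 leaves freely, so Aut(G) ≅ S_4 of order 4! = 24.

24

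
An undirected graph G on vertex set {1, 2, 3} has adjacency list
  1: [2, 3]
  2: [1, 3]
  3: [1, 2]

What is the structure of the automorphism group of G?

All 3 vertices are pairwise adjacent: G = K_3. Every bijection on the vertex set is an automorphism of K_3; hence Aut(K_3) ≅ S_3, order 6.

the symmetric group on 3 letters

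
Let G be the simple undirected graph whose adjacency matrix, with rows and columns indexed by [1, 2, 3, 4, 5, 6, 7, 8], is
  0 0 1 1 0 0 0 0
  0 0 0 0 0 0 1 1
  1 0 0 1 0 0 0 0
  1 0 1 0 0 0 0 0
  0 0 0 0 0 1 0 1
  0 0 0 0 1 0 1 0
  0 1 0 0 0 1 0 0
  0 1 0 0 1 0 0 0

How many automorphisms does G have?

60

G has two connected components, {2, 5, 6, 7, 8} and {1, 3, 4}; each is 2-regular, so G = C_5 ⊔ C_3. No automorphism exchanges components of different sizes, hence Aut(G) is the direct product D_3 × D_5, order 60.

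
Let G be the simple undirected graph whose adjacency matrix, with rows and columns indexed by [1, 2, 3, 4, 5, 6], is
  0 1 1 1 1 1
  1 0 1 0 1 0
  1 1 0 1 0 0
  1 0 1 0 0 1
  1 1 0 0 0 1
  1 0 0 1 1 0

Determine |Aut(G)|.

Vertex 1 is the unique vertex of degree 5; the remaining 5 vertices each have degree 3 and induce a cycle, so G is the wheel on 6 vertices with hub 1. With the hub fixed, the remaining symmetry is that of the rim cycle C_5, giving the dihedral group D_5.

10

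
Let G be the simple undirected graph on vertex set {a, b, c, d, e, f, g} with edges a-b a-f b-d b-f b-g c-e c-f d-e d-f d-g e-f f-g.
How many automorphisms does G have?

1

Degrees alone do not determine every vertex (e.g. a and c both have degree 2), but their neighbour-degree multisets differ: N(a) has degrees [4, 6] while N(c) has degrees [3, 6]. Repeating this refinement separates all vertices, so the only automorphism is the identity.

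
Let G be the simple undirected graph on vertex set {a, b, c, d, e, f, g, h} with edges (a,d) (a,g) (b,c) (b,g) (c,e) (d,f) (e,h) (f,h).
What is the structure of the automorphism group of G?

G is 2-regular and connected on 8 vertices, i.e. the cycle C_8. The automorphisms of the 8-cycle are exactly the symmetries of a regular 8-gon: the dihedral group D_8, |D_8| = 16.

D_8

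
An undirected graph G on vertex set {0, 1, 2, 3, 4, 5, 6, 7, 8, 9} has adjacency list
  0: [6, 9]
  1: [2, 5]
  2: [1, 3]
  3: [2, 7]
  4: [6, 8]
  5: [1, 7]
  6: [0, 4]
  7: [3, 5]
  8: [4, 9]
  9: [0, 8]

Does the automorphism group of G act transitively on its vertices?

Yes

G has two connected components, {0, 4, 6, 8, 9} and {1, 2, 3, 5, 7}; each is 2-regular, so G = C_5 ⊔ C_5. Aut of a disjoint union of two copies of C_5 is the wreath product D_5 ≀ Z_2, of order 2·10² = 200. Under this action every vertex can be carried to every other, so G is vertex-transitive.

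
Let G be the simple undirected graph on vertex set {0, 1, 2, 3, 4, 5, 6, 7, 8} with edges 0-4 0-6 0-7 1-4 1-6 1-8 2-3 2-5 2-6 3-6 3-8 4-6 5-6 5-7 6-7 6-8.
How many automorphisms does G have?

16

Vertex 6 is the unique vertex of degree 8; the remaining 8 vertices each have degree 3 and induce a cycle, so G is the wheel on 9 vertices with hub 6. Every automorphism fixes the hub and acts on the rim 8-cycle, so Aut(G) ≅ Aut(C_8) = D_8 of order 16.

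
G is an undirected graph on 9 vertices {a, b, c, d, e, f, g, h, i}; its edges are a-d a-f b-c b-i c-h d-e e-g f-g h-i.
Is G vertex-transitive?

No

G has two connected components, {a, d, e, f, g} and {b, c, h, i}; each is 2-regular, so G = C_5 ⊔ C_4. The orbit of a under Aut(G) is {a, d, e, f, g}, which does not contain b, so G is not vertex-transitive.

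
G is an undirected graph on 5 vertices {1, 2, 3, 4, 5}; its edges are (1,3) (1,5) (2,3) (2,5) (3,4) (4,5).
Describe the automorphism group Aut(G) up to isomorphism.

The vertices split by degree into {3, 5} (degree 3) and {1, 2, 4} (degree 2); every edge runs between the two parts, so G is the complete bipartite graph K_{2,3}. Automorphisms preserve the bipartition setwise (since the parts differ in size) and act as S_3 × S_2 within it; |Aut| = 12.

S_3 × S_2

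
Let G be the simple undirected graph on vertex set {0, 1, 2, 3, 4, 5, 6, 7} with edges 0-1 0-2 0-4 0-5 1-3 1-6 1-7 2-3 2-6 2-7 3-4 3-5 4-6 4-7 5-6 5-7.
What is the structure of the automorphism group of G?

(S_4 × S_4) ⋊ Z_2

G is 4-regular and bipartite with parts {1, 2, 4, 5} and {0, 3, 6, 7} (each part is independent and every cross-pair is an edge), so G = K_{4,4}. Each part can be permuted independently (S_4 × S_4) and the two equal-size parts can also be swapped, giving (S_4 × S_4) ⋊ Z_2 of order 2·(4!)² = 1152.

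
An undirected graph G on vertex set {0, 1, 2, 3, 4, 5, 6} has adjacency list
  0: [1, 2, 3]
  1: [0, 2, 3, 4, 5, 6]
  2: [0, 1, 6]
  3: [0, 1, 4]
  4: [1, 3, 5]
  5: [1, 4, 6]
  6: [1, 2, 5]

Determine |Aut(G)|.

12

Vertex 1 is the unique vertex of degree 6; the remaining 6 vertices each have degree 3 and induce a cycle, so G is the wheel on 7 vertices with hub 1. With the hub fixed, the remaining symmetry is that of the rim cycle C_6, giving the dihedral group D_6.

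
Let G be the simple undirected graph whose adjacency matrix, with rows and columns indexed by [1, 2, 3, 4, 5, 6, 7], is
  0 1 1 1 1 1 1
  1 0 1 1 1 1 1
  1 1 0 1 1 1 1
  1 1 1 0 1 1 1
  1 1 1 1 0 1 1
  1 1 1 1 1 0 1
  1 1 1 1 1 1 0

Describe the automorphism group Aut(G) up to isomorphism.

S_7

Every vertex has degree 6, so G is the complete graph K_7. Any permutation of the 7 vertices preserves K_7, so Aut(K_7) = S_7 of order 7! = 5040.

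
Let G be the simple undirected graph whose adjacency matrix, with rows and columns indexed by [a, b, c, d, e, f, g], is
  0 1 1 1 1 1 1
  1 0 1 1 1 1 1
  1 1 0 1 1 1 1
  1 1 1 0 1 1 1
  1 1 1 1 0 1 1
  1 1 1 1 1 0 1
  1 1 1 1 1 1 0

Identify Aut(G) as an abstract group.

S_7

All 7 vertices are pairwise adjacent: G = K_7. Any permutation of the 7 vertices preserves K_7, so Aut(K_7) = S_7 of order 7! = 5040.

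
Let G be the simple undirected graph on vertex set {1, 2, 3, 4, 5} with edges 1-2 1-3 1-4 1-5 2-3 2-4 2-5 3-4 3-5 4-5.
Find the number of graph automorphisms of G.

All 5 vertices are pairwise adjacent: G = K_5. Any permutation of the 5 vertices preserves K_5, so Aut(K_5) = S_5 of order 5! = 120.

120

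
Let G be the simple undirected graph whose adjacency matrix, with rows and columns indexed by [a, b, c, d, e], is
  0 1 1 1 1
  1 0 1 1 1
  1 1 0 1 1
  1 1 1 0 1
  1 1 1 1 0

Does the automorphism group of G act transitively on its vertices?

Yes

All 5 vertices are pairwise adjacent: G = K_5. Any permutation of the 5 vertices preserves K_5, so Aut(K_5) = S_5 of order 5! = 120. Under this action every vertex can be carried to every other, so G is vertex-transitive.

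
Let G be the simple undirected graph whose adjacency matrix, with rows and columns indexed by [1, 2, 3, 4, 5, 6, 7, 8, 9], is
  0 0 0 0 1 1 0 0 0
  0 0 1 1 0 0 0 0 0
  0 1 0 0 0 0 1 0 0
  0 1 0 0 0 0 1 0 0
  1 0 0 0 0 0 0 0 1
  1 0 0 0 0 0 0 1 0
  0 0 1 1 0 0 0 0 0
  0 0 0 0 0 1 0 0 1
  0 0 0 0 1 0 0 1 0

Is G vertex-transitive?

G has two connected components, {1, 5, 6, 8, 9} and {2, 3, 4, 7}; each is 2-regular, so G = C_5 ⊔ C_4. The orbit of 1 under Aut(G) is {1, 5, 6, 8, 9}, which does not contain 2, so G is not vertex-transitive.

No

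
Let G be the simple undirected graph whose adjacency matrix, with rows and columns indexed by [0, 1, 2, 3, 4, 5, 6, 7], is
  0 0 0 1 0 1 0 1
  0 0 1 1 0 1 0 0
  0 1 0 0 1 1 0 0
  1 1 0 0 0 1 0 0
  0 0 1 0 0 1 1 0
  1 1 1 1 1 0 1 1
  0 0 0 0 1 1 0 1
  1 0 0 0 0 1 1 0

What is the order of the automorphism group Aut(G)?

Vertex 5 is the unique vertex of degree 7; the remaining 7 vertices each have degree 3 and induce a cycle, so G is the wheel on 8 vertices with hub 5. Every automorphism fixes the hub and acts on the rim 7-cycle, so Aut(G) ≅ Aut(C_7) = D_7 of order 14.

14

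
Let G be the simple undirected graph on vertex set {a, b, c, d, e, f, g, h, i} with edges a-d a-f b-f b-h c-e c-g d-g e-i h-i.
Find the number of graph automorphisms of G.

18

G is 2-regular and connected on 9 vertices, i.e. the cycle C_9. C_9 has 9 rotations and 9 reflections, so Aut(C_9) ≅ D_9 of order 18.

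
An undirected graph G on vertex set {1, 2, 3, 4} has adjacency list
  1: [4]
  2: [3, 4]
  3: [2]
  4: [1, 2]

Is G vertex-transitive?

No

Automorphisms preserve degree, but G has vertices of degree 1 and vertices of degree 2; no automorphism maps one to the other, so G is not vertex-transitive.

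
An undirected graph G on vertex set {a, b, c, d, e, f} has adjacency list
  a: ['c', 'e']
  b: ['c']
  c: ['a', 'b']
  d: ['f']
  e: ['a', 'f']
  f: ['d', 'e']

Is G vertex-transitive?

Automorphisms preserve degree, but G has vertices of degree 1 and vertices of degree 2; no automorphism maps one to the other, so G is not vertex-transitive.

No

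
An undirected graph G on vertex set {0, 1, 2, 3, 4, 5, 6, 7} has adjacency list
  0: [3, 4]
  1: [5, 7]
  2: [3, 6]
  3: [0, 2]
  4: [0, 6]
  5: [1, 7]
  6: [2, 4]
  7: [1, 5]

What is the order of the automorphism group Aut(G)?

60

G has two connected components, {0, 2, 3, 4, 6} and {1, 5, 7}; each is 2-regular, so G = C_5 ⊔ C_3. No automorphism exchanges components of different sizes, hence Aut(G) is the direct product D_5 × D_3, order 60.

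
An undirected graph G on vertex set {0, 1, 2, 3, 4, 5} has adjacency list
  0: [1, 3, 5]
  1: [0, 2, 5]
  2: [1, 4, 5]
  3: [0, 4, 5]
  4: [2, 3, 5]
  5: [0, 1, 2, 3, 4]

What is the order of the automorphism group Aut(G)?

10

Vertex 5 is the unique vertex of degree 5; the remaining 5 vertices each have degree 3 and induce a cycle, so G is the wheel on 6 vertices with hub 5. With the hub fixed, the remaining symmetry is that of the rim cycle C_5, giving the dihedral group D_5.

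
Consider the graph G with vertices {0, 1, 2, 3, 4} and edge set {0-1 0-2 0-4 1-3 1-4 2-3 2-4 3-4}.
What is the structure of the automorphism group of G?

the dihedral group of order 8

Vertex 4 is the unique vertex of degree 4; the remaining 4 vertices each have degree 3 and induce a cycle, so G is the wheel on 5 vertices with hub 4. Every automorphism fixes the hub and acts on the rim 4-cycle, so Aut(G) ≅ Aut(C_4) = D_4 of order 8.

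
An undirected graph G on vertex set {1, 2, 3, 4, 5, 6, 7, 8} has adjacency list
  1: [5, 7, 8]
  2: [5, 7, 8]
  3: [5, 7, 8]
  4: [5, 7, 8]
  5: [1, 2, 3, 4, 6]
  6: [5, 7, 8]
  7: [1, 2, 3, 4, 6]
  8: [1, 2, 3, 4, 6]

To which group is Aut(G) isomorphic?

S_3 × S_5

The vertices split by degree into {5, 7, 8} (degree 5) and {1, 2, 3, 4, 6} (degree 3); every edge runs between the two parts, so G is the complete bipartite graph K_{3,5}. Automorphisms preserve the bipartition setwise (since the parts differ in size) and act as S_3 × S_5 within it; |Aut| = 720.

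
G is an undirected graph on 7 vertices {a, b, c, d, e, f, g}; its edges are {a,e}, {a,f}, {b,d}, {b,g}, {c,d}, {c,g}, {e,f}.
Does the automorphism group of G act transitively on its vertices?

No

G has two connected components, {b, c, d, g} and {a, e, f}; each is 2-regular, so G = C_4 ⊔ C_3. The orbit of a under Aut(G) is {a, e, f}, which does not contain b, so G is not vertex-transitive.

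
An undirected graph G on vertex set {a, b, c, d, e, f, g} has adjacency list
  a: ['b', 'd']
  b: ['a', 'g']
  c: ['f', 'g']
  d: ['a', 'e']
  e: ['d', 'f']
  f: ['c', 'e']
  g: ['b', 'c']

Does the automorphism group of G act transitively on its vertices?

G is 2-regular and connected on 7 vertices, i.e. the cycle C_7. The automorphisms of the 7-cycle are exactly the symmetries of a regular 7-gon: the dihedral group D_7, |D_7| = 14. This group acts transitively on the 7 vertices.

Yes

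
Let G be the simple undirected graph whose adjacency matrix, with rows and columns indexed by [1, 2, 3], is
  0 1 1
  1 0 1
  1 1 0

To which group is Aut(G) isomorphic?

S_3

Every vertex has degree 2, so G is the complete graph K_3. Any permutation of the 3 vertices preserves K_3, so Aut(K_3) = S_3 of order 3! = 6.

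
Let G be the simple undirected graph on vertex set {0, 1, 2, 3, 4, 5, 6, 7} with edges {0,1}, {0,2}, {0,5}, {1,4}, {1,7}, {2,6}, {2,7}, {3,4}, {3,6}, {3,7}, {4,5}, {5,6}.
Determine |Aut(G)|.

48

G is 3-regular and bipartite on 2^3 = 8 vertices with girth 4; it is the hypercube graph Q_3. The symmetry group of the 3-cube is the hyperoctahedral group B_3 = Z_2 ≀ S_3, of order 2^3·3! = 48.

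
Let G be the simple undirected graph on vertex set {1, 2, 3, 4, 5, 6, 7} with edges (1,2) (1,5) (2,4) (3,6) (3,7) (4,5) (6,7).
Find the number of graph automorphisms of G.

48

G has two connected components, {1, 2, 4, 5} and {3, 6, 7}; each is 2-regular, so G = C_4 ⊔ C_3. No automorphism exchanges components of different sizes, hence Aut(G) is the direct product D_3 × D_4, order 48.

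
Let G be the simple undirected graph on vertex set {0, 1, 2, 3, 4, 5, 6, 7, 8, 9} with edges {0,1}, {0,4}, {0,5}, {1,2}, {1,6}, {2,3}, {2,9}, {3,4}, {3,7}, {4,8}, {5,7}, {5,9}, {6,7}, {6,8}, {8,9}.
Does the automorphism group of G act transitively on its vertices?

Yes

G is 3-regular on 10 vertices with no triangles and no 4-cycles (girth 5): this is the Petersen graph. It is a classical fact that the Petersen graph has automorphism group S_5 (order 120), arising from its description as the Kneser graph K(5,2). This group acts transitively on the 10 vertices.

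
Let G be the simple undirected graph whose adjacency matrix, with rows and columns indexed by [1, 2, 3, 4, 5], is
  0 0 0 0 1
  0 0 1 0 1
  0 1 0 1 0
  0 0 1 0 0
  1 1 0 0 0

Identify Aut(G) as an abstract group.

The degree sequence is [1, 2, 2, 1, 2]; the two degree-1 vertices 1 and 4 are the ends of a path, so G = P_5. The only nontrivial automorphism of a path is the end-to-end reflection, so Aut(G) ≅ Z_2.

C_2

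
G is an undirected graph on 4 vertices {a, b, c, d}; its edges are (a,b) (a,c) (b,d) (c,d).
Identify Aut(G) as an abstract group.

G is 2-regular and bipartite on 2^2 = 4 vertices with girth 4; it is the hypercube graph Q_2. The symmetry group of the 2-cube is the hyperoctahedral group B_2 = Z_2 ≀ S_2, of order 2^2·2! = 8.

the hyperoctahedral group B_2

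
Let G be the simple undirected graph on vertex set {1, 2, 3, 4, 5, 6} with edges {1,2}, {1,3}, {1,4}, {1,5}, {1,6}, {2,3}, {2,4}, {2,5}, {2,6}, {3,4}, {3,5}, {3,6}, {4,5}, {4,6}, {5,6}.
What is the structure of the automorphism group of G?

the symmetric group on 6 letters

Every vertex has degree 5, so G is the complete graph K_6. Every bijection on the vertex set is an automorphism of K_6; hence Aut(K_6) ≅ S_6, order 720.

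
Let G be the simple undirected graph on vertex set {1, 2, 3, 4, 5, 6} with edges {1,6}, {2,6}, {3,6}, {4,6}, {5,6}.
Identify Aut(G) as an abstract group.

the symmetric group on 5 letters

Vertex 6 has degree 5 and every other vertex has degree 1, so G is the star K_{1,5} with centre 6. Any automorphism fixes the centre and permutes the 5 leaves freely, so Aut(G) ≅ S_5 of order 5! = 120.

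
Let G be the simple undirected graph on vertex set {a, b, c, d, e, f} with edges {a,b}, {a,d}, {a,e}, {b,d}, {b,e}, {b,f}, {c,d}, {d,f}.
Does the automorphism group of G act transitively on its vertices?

No

Vertex a is the only vertex of degree 3, so every automorphism fixes it; G is not vertex-transitive.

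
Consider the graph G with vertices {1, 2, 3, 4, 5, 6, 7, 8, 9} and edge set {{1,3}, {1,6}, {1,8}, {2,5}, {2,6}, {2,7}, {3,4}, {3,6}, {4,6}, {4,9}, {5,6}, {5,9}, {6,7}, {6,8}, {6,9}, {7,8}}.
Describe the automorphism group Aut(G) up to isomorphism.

Vertex 6 is the unique vertex of degree 8; the remaining 8 vertices each have degree 3 and induce a cycle, so G is the wheel on 9 vertices with hub 6. With the hub fixed, the remaining symmetry is that of the rim cycle C_8, giving the dihedral group D_8.

the dihedral group of order 16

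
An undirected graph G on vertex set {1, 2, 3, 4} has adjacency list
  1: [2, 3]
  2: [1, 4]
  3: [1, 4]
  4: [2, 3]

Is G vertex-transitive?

Yes

G is 2-regular and bipartite on 2^2 = 4 vertices with girth 4; it is the hypercube graph Q_2. The symmetry group of the 2-cube is the hyperoctahedral group B_2 = Z_2 ≀ S_2, of order 2^2·2! = 8. Under this action every vertex can be carried to every other, so G is vertex-transitive.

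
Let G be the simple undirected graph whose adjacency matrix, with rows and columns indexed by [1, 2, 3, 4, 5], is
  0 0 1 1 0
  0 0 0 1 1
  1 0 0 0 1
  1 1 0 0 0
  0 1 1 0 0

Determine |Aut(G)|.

Every vertex has degree 2 and the graph is connected, so G is the 5-cycle C_5. C_5 has 5 rotations and 5 reflections, so Aut(C_5) ≅ D_5 of order 10.

10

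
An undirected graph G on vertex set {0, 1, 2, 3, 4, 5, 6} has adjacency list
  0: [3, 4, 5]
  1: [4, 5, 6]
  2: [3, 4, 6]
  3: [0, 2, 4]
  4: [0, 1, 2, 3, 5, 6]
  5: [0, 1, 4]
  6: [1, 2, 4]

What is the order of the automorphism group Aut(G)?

Vertex 4 is the unique vertex of degree 6; the remaining 6 vertices each have degree 3 and induce a cycle, so G is the wheel on 7 vertices with hub 4. Every automorphism fixes the hub and acts on the rim 6-cycle, so Aut(G) ≅ Aut(C_6) = D_6 of order 12.

12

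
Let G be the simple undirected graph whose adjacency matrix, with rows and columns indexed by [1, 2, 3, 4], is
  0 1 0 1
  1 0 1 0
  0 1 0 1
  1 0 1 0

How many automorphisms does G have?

G is 2-regular and bipartite on 2^2 = 4 vertices with girth 4; it is the hypercube graph Q_2. Aut(Q_2) consists of the signed permutations of the 2 coordinate axes: 2! permutations times 2^2 sign flips, so |Aut| = 2^2·2! = 8.

8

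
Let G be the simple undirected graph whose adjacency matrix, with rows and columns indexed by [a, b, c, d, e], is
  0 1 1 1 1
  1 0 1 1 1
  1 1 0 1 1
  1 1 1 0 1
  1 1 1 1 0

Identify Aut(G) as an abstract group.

Every vertex has degree 4, so G is the complete graph K_5. Every bijection on the vertex set is an automorphism of K_5; hence Aut(K_5) ≅ S_5, order 120.

S_5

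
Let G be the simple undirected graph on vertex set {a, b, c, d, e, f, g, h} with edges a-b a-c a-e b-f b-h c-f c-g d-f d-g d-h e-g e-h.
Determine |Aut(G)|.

48

G is 3-regular and bipartite on 2^3 = 8 vertices with girth 4; it is the hypercube graph Q_3. Aut(Q_3) consists of the signed permutations of the 3 coordinate axes: 3! permutations times 2^3 sign flips, so |Aut| = 2^3·3! = 48.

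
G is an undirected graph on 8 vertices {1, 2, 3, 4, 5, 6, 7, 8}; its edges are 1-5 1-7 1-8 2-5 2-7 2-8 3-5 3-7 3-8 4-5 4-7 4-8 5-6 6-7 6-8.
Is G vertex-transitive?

Automorphisms preserve degree, but G has vertices of degree 3 and vertices of degree 5; no automorphism maps one to the other, so G is not vertex-transitive.

No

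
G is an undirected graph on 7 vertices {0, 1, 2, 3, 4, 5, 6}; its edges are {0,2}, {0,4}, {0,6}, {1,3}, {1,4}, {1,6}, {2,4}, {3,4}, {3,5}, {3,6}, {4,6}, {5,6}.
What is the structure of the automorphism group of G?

The degree sequence is [3, 3, 2, 4, 5, 2, 5]. Checking the degree-preserving permutations of the vertex set shows that none except the identity preserves every edge, so Aut(G) is trivial.

{e}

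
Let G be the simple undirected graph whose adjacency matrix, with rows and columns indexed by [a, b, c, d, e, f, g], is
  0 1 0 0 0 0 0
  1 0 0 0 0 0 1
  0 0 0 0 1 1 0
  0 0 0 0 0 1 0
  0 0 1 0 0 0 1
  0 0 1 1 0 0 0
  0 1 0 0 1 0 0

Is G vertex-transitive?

Automorphisms preserve degree, but G has vertices of degree 1 and vertices of degree 2; no automorphism maps one to the other, so G is not vertex-transitive.

No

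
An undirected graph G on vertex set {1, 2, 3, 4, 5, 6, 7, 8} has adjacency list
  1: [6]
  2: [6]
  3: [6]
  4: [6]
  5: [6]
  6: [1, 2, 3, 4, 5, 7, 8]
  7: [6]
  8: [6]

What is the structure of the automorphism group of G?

S_7

Vertex 6 has degree 7 and every other vertex has degree 1, so G is the star K_{1,7} with centre 6. The 7 leaves are pairwise interchangeable while the centre is fixed, giving Aut(G) = S_7.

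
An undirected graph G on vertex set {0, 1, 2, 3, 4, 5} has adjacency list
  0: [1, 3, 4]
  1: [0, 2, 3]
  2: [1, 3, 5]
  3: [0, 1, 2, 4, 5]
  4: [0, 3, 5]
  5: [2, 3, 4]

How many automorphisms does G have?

Vertex 3 is the unique vertex of degree 5; the remaining 5 vertices each have degree 3 and induce a cycle, so G is the wheel on 6 vertices with hub 3. With the hub fixed, the remaining symmetry is that of the rim cycle C_5, giving the dihedral group D_5.

10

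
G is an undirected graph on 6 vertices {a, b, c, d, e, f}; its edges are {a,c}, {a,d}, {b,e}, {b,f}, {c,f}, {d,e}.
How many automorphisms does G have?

12

Every vertex has degree 2 and the graph is connected, so G is the 6-cycle C_6. C_6 has 6 rotations and 6 reflections, so Aut(C_6) ≅ D_6 of order 12.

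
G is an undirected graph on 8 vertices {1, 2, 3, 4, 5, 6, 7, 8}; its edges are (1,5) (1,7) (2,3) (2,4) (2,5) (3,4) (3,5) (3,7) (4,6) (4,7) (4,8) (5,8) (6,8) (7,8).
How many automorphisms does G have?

The degree sequence is [2, 3, 4, 5, 4, 2, 4, 4]. Checking the degree-preserving permutations of the vertex set shows that none except the identity preserves every edge, so Aut(G) is trivial.

1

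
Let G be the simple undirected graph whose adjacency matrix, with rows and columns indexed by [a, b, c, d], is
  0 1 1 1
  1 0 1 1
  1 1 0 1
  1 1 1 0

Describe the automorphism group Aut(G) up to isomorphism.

Every vertex has degree 3, so G is the complete graph K_4. Every bijection on the vertex set is an automorphism of K_4; hence Aut(K_4) ≅ S_4, order 24.

the symmetric group on 4 letters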